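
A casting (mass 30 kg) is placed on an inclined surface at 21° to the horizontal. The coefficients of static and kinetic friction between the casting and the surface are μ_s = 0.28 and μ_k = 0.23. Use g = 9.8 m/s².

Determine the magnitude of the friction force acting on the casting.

Normal force: N = m g cos θ = 30 × 9.8 × cos 21° = 274.5 N.
Along the slope the weight component is m g sin θ = 105.4 N; friction must supply exactly this, acting up-slope.
The static-friction ceiling is μ_s N = 0.28 × 274.5 = 76.85 N.
|105.4| exceeds 76.85 N, so the casting slips down-slope; friction is kinetic, f = μ_k N = 0.23×274.5 = 63.1 N.

f ≈ 63.1 N (up the incline)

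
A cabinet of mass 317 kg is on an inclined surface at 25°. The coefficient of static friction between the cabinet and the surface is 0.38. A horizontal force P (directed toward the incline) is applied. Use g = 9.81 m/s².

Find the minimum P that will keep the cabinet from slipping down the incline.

P_min ≈ 228 N

The cabinet tends to slide down (tan θ > μ_s), so at the point of impending slip friction acts up-slope at its limit: f = μ_s N.
Perpendicular to the incline: N = m g cos θ + P sin θ.
Along the incline: P cos θ + μ_s N = m g sin θ, i.e. P cos θ + μ_s (m g cos θ + P sin θ) = m g sin θ.
Solving, P (cos θ + μ_s sin θ) = m g (sin θ − μ_s cos θ), so P = 3110×0.07822/1.067 = 228 N.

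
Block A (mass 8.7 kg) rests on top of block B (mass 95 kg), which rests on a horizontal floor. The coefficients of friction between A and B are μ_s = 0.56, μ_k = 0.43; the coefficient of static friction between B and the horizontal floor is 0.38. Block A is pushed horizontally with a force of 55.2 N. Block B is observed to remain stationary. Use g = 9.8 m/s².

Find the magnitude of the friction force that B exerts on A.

f ≈ 36.7 N

The normal force B exerts on A is simply A's weight, N₁ = 85.26 N.
Maximum static friction on A from B: μ_s N₁ = 0.56×85.26 = 47.75 N.
Since P = 55.2 N > 47.75 N, A slides on B; the A–B friction is kinetic: f₁ = μ_k N₁ = 0.43×85.26 = 36.7 N.
By Newton's third law B feels 36.7 N forward from A. With B stationary, the floor's static friction on B balances it: f₂ = 36.7 N (well within μ_s(m_A+m_B)g = 386.2 N).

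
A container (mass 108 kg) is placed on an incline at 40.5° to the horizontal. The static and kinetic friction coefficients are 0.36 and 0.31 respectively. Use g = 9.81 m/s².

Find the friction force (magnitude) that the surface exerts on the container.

Perpendicular to the surface, N = m g cos θ = 108·9.81·cos 40.5° = 805.6 N.
For equilibrium along the incline, friction must balance the weight component: f = m g sin θ = 688.1 N up the slope.
Maximum static friction available: μ_s N = 0.36 × 805.6 = 290 N.
|688.1| exceeds 290 N, so the container slips down-slope; friction is kinetic, f = μ_k N = 0.31×805.6 = 250 N.

f ≈ 250 N (up the incline)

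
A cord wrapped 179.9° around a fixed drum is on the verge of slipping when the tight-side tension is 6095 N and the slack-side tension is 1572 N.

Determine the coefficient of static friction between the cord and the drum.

μ ≈ 0.432

T₂/T₁ = e^{μβ} → μ = ln(T₂/T₁)/β.
β = 179.9° = 3.14 rad.
μ = ln(6095/1572)/3.14 = ln(3.877)/3.14 = 0.432.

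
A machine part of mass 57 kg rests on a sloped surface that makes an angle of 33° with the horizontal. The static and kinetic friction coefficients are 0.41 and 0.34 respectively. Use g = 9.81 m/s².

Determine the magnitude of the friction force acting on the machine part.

Normal force: N = m g cos θ = 57 × 9.81 × cos 33° = 469 N.
For equilibrium along the incline, friction must balance the weight component: f = m g sin θ = 304.5 N up the slope.
Maximum static friction available: μ_s N = 0.41 × 469 = 192.3 N.
|304.5| exceeds 192.3 N, so the machine part slips down-slope; friction is kinetic, f = μ_k N = 0.34×469 = 159 N.

f ≈ 159 N (up the incline)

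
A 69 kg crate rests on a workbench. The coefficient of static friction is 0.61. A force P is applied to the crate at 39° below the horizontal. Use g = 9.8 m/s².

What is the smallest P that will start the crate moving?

N = m g + P sin α (the push presses the crate into the workbench).
At impending slip, P cos α = μ_s N = μ_s (m g + P sin α).
Solving: P (cos α − μ_s sin α) = μ_s m g → P = 0.61×676/(cos 39° − 0.61 sin 39°) = 412/0.3933 = 1050 N.

P ≈ 1050 N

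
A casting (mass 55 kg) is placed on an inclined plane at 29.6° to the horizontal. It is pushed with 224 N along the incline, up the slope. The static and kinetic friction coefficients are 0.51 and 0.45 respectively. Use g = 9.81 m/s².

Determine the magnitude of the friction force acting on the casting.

f ≈ 42.5 N (up the incline)

Perpendicular to the surface, N = m g cos θ = 55·9.81·cos 29.6° = 469.1 N.
Parallel to the incline, ΣF = 0 gives f = m g sin θ − P = 266.5 − 224 = 42.51 N (up-slope positive).
Static friction can supply at most μ_s N = 239.3 N.
Since |42.51| ≤ 239.3 N, the casting remains in static equilibrium and friction takes exactly the required value.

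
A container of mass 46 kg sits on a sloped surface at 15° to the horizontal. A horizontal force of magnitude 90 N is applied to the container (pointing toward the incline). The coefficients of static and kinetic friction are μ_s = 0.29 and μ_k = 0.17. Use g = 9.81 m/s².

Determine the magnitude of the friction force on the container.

The horizontal push has a component P sin θ into the surface, so N = m g cos θ + P sin θ = 435.9 + 23.29 = 459.2 N.
Along the incline, the net driving force (taking up-slope positive) is P cos θ − m g sin θ = 86.93 − 116.8 = -29.86 N, so equilibrium requires friction f = 29.86 N (up-slope).
The limit of static friction is μ_s N = 133.2 N.
|f_req| = 29.86 ≤ 133.2 N → the container is in equilibrium; friction equals the required value.

f ≈ 29.9 N (up the incline)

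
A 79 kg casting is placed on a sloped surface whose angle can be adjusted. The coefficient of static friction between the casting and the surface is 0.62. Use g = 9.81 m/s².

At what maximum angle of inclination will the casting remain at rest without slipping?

θ_max ≈ 31.8°

At the slip threshold, m g sin θ = μ_s · m g cos θ, so tan θ = μ_s.
θ_max = arctan(0.62) = 31.8°.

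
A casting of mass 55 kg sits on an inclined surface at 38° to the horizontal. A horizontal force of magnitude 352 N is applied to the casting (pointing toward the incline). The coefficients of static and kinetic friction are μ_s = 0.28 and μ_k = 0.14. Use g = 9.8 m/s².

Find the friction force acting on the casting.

Normal direction: N = m g cos θ + P sin θ = 641.5 N.
Parallel to the incline: P cos θ − m g sin θ = 277.4 − 331.8 = -54.46 N; the friction needed to balance this is 54.46 N acting up the slope.
The limit of static friction is μ_s N = 179.6 N.
Since 54.46 N is within the 179.6 N limit, the casting stays put and friction is exactly 54.5 N.

f ≈ 54.5 N (up the incline)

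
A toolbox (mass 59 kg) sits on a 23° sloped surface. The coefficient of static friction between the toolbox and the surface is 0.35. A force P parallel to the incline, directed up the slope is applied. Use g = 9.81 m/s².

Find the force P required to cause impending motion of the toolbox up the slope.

At impending motion up the slope, friction acts down-slope at its limit: f = μ_s N.
P is parallel to the surface, so N = m g cos θ = 533 N.
Along the incline: P = m g sin θ + μ_s N = 226 + 0.35×533 = 413 N.

P ≈ 413 N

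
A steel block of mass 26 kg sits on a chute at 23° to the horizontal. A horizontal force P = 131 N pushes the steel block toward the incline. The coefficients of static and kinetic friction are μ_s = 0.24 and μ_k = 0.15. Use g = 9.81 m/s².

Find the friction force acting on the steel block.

f ≈ 20.9 N (down the incline)

Resolve perpendicular to the incline: N = m g cos θ + P sin θ = 26×9.81×cos 23° + 131×sin 23° = 286 N.
Parallel to the incline: P cos θ − m g sin θ = 120.6 − 99.66 = 20.93 N; the friction needed to balance this is 20.93 N acting down the slope.
The limit of static friction is μ_s N = 68.63 N.
Since 20.93 N is within the 68.63 N limit, the steel block stays put and friction is exactly 20.9 N.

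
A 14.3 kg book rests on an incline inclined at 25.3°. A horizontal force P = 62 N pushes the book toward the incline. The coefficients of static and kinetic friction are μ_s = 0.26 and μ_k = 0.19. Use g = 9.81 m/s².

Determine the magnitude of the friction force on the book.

f ≈ 3.9 N (up the incline)

Resolve perpendicular to the incline: N = m g cos θ + P sin θ = 14.3×9.81×cos 25.3° + 62×sin 25.3° = 153.3 N.
Parallel to the incline: P cos θ − m g sin θ = 56.05 − 59.95 = -3.898 N; the friction needed to balance this is 3.898 N acting up the slope.
The limit of static friction is μ_s N = 39.86 N.
Since 3.898 N is within the 39.86 N limit, the book stays put and friction is exactly 3.9 N.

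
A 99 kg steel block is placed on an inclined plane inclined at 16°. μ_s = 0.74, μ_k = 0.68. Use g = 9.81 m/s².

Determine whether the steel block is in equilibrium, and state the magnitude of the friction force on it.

N = m g cos θ = 934 N.
Down-slope weight component: m g sin θ = 268 N.
μ_s N = 691 N.
268 ≤ 691 N, so it stays put; friction = 268 N.

f ≈ 268 N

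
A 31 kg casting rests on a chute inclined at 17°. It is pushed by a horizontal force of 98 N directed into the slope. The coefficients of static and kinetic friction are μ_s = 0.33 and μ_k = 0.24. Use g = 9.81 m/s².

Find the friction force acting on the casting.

Resolve perpendicular to the incline: N = m g cos θ + P sin θ = 31×9.81×cos 17° + 98×sin 17° = 319.5 N.
Along the incline, the net driving force (taking up-slope positive) is P cos θ − m g sin θ = 93.72 − 88.91 = 4.805 N, so equilibrium requires friction f = -4.805 N (down-slope).
Maximum static friction: μ_s N = 0.33 × 319.5 = 105.4 N.
|f_req| = 4.805 ≤ 105.4 N → the casting is in equilibrium; friction equals the required value.

f ≈ 4.8 N (down the incline)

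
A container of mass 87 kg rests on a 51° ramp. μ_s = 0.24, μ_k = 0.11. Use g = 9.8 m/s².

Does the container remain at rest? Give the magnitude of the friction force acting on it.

f ≈ 59 N

N = m g cos θ = 537 N.
Down-slope weight component: m g sin θ = 663 N.
μ_s N = 129 N.
663 > 129 N, so it slides; kinetic friction f = μ_k N = 0.11×537 = 59 N.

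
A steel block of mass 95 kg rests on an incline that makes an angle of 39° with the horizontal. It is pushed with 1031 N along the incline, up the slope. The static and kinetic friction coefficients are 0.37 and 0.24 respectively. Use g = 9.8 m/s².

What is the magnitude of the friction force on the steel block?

Perpendicular to the surface, N = m g cos θ = 95·9.8·cos 39° = 723.5 N.
The friction needed for equilibrium is m g sin θ − P = 585.9 − 1031 = -445.1 N, measured positive up-slope.
Maximum static friction available: μ_s N = 0.37 × 723.5 = 267.7 N.
Since |-445.1| > 267.7 N, static friction cannot hold it; the steel block slides up the incline and kinetic friction applies: f = μ_k N = 0.24 × 723.5 = 174 N.

f ≈ 174 N (down the incline)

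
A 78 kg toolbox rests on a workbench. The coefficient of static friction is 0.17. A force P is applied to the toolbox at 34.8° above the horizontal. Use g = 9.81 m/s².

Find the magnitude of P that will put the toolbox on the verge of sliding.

N = m g − P sin α (the pull lifts the toolbox).
At impending slip, P cos α = μ_s N = μ_s (m g − P sin α).
Solving: P (cos α + μ_s sin α) = μ_s m g → P = 0.17×765/(cos 34.8° + 0.17 sin 34.8°) = 130/0.9182 = 142 N.

P ≈ 142 N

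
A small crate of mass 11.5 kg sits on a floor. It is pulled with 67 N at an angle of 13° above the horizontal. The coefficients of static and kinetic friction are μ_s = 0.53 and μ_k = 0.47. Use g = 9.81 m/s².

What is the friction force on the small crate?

f ≈ 45.9 N

The vertical component of P reduces the normal force: N = m g − P sin α = 112.8 − 15.07 = 97.74 N.
The horizontal driving force is P cos α = 65.28 N, so equilibrium needs friction f = 65.28 N.
μ_s N = 0.53 × 97.74 = 51.8 N.
65.28 > 51.8 N → the small crate slides; f = μ_k N = 0.47×97.74 = 45.9 N.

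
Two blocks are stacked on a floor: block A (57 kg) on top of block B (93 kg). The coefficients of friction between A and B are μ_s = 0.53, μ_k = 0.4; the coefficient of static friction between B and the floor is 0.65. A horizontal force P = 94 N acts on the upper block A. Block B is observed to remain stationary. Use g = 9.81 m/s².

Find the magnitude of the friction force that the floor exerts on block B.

Normal force at the A–B interface: N₁ = m_A g = 559.2 N.
Maximum static friction on A from B: μ_s N₁ = 0.53×559.2 = 296.4 N.
Since P = 94 N ≤ 296.4 N, A does not slip on B; friction on A equals P = 94 N.
By Newton's third law B feels 94 N forward from A. With B stationary, the floor's static friction on B balances it: f₂ = 94 N (well within μ_s(m_A+m_B)g = 956.5 N).

f ≈ 94 N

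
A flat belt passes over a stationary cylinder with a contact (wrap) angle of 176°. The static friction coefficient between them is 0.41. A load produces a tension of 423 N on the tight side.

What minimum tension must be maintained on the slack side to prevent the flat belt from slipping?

Capstan equation at impending slip: T_tight/T_slack = e^{μβ}.
β = 176° = 3.072 rad; e^{μβ} = e^{0.41×3.072} = 3.523.
T_slack = T_tight / e^{μβ} = 423 / 3.523 = 120 N.

T_min ≈ 120 N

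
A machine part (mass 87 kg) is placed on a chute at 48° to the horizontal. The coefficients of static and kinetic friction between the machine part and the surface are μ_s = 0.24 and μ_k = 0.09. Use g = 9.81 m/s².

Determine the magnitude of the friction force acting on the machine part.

Normal force: N = m g cos θ = 87 × 9.81 × cos 48° = 571.1 N.
Along the slope the weight component is m g sin θ = 634.3 N; friction must supply exactly this, acting up-slope.
Maximum static friction available: μ_s N = 0.24 × 571.1 = 137.1 N.
Since |634.3| > 137.1 N, static friction cannot hold it; the machine part slides down the incline and kinetic friction applies: f = μ_k N = 0.09 × 571.1 = 51.4 N.

f ≈ 51.4 N (up the incline)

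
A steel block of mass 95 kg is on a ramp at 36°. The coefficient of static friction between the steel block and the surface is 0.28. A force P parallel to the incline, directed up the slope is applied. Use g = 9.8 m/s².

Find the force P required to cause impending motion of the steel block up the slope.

P ≈ 758 N

At impending motion up the slope, friction acts down-slope at its limit: f = μ_s N.
P is parallel to the surface, so N = m g cos θ = 753 N.
Along the incline: P = m g sin θ + μ_s N = 547 + 0.28×753 = 758 N.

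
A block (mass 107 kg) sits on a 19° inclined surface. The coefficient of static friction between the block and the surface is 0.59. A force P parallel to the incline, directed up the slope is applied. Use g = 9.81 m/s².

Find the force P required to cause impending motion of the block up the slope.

At impending motion up the slope, friction acts down-slope at its limit: f = μ_s N.
P is parallel to the surface, so N = m g cos θ = 992 N.
Along the incline: P = m g sin θ + μ_s N = 342 + 0.59×992 = 927 N.

P ≈ 927 N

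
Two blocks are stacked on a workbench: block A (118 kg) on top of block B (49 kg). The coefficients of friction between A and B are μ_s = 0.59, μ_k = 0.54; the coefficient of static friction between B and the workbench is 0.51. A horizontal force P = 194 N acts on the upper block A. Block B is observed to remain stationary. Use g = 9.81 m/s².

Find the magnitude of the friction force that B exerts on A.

The normal force B exerts on A is simply A's weight, N₁ = 1158 N.
So the A–B interface can sustain at most μ_s N₁ = 683 N of static friction.
Since P = 194 N ≤ 683 N, A does not slip on B; friction on A equals P = 194 N.
B experiences an equal 194 N forward from A (third law). B is in equilibrium, so the floor supplies f₂ = 194 N of static friction (limit μ_s(m_A+m_B)g = 835.5 N, not exceeded).

f ≈ 194 N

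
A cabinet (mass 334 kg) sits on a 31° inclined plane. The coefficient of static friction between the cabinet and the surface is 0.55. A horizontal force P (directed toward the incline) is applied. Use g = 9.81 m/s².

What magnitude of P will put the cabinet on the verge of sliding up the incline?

At impending motion up the slope, friction acts down-slope at its limit: f = μ_s N.
Perpendicular to the incline: N = m g cos θ + P sin θ.
Along the incline: P cos θ = m g sin θ + μ_s N = m g sin θ + μ_s (m g cos θ + P sin θ).
Solving, P (cos θ − μ_s sin θ) = m g (sin θ + μ_s cos θ), so P = 334×9.81×(sin 31° + 0.55 cos 31°)/(cos 31° − 0.55 sin 31°) = 3280×0.9865/0.5739 = 5630 N.

P ≈ 5630 N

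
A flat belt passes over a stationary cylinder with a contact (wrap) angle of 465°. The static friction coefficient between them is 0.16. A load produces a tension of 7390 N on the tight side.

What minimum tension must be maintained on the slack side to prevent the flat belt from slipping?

Capstan equation at impending slip: T_tight/T_slack = e^{μβ}.
β = 465° = 8.116 rad; e^{μβ} = e^{0.16×8.116} = 3.664.
T_slack = T_tight / e^{μβ} = 7390 / 3.664 = 2020 N.

T_min ≈ 2020 N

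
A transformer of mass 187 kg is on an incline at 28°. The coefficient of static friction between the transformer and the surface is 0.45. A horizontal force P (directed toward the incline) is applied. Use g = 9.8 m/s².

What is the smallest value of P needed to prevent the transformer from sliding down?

The transformer tends to slide down (tan θ > μ_s), so at the point of impending slip friction acts up-slope at its limit: f = μ_s N.
Perpendicular to the incline: N = m g cos θ + P sin θ.
Along the incline: P cos θ + μ_s N = m g sin θ, i.e. P cos θ + μ_s (m g cos θ + P sin θ) = m g sin θ.
Solving, P (cos θ + μ_s sin θ) = m g (sin θ − μ_s cos θ), so P = 1830×0.07215/1.094 = 121 N.

P_min ≈ 121 N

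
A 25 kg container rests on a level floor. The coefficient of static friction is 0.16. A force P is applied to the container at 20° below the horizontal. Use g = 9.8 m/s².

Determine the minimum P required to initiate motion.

P ≈ 44.3 N

N = m g + P sin α (the push presses the container into the level floor).
At impending slip, P cos α = μ_s N = μ_s (m g + P sin α).
Solving: P (cos α − μ_s sin α) = μ_s m g → P = 0.16×245/(cos 20° − 0.16 sin 20°) = 39.2/0.885 = 44.3 N.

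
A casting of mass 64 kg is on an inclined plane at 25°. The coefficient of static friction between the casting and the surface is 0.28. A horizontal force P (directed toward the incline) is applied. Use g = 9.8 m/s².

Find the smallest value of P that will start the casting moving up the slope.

At impending motion up the slope, friction acts down-slope at its limit: f = μ_s N.
Perpendicular to the incline: N = m g cos θ + P sin θ.
Along the incline: P cos θ = m g sin θ + μ_s N = m g sin θ + μ_s (m g cos θ + P sin θ).
Solving, P (cos θ − μ_s sin θ) = m g (sin θ + μ_s cos θ), so P = 64×9.8×(sin 25° + 0.28 cos 25°)/(cos 25° − 0.28 sin 25°) = 627×0.6764/0.788 = 538 N.

P ≈ 538 N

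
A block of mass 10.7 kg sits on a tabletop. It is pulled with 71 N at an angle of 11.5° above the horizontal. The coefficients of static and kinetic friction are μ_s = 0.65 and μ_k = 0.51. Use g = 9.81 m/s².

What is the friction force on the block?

Vertical equilibrium gives N = m g − P sin α = 90.81 N.
Horizontally, friction must balance P cos α = 69.57 N.
The static-friction limit is μ_s N = 59.03 N.
The required friction exceeds μ_s N, so the block moves and f = μ_k N = 46.3 N.

f ≈ 46.3 N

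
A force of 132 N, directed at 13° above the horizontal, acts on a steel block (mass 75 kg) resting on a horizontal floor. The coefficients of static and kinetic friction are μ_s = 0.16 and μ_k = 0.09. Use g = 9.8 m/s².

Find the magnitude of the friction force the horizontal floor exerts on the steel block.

f ≈ 63.5 N

The vertical component of P reduces the normal force: N = m g − P sin α = 735 − 29.69 = 705.3 N.
For equilibrium, f = P cos α = 132×cos 13° = 128.6 N.
The static-friction limit is μ_s N = 112.8 N.
The required friction exceeds μ_s N, so the steel block moves and f = μ_k N = 63.5 N.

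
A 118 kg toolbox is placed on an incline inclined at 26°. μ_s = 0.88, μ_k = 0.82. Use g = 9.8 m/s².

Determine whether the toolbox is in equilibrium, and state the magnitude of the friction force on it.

N = m g cos θ = 1040 N.
Down-slope weight component: m g sin θ = 507 N.
μ_s N = 915 N.
507 ≤ 915 N, so it stays put; friction = 507 N.

f ≈ 507 N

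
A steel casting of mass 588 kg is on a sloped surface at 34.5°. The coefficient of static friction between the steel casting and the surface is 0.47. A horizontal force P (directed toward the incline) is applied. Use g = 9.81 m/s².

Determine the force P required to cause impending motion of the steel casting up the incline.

At impending motion up the slope, friction acts down-slope at its limit: f = μ_s N.
Perpendicular to the incline: N = m g cos θ + P sin θ.
Along the incline: P cos θ = m g sin θ + μ_s N = m g sin θ + μ_s (m g cos θ + P sin θ).
Solving, P (cos θ − μ_s sin θ) = m g (sin θ + μ_s cos θ), so P = 588×9.81×(sin 34.5° + 0.47 cos 34.5°)/(cos 34.5° − 0.47 sin 34.5°) = 5770×0.9537/0.5579 = 9860 N.

P ≈ 9860 N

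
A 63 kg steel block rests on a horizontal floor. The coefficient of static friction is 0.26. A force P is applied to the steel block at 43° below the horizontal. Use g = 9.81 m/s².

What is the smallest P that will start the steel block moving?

N = m g + P sin α (the push presses the steel block into the horizontal floor).
At impending slip, P cos α = μ_s N = μ_s (m g + P sin α).
Solving: P (cos α − μ_s sin α) = μ_s m g → P = 0.26×618/(cos 43° − 0.26 sin 43°) = 161/0.554 = 290 N.

P ≈ 290 N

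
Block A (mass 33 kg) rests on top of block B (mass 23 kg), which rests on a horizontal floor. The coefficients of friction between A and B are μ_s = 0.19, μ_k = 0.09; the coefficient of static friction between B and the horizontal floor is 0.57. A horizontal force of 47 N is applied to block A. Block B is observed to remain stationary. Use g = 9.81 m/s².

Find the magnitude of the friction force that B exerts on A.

The normal force B exerts on A is simply A's weight, N₁ = 323.7 N.
So the A–B interface can sustain at most μ_s N₁ = 61.51 N of static friction.
Since P = 47 N ≤ 61.51 N, A does not slip on B; friction on A equals P = 47 N.
By Newton's third law B feels 47 N forward from A. With B stationary, the floor's static friction on B balances it: f₂ = 47 N (well within μ_s(m_A+m_B)g = 313.1 N).

f ≈ 47 N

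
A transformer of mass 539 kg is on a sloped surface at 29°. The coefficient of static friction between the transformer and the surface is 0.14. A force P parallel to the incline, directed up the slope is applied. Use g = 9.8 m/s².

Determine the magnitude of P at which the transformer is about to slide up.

At impending motion up the slope, friction acts down-slope at its limit: f = μ_s N.
P is parallel to the surface, so N = m g cos θ = 4620 N.
Along the incline: P = m g sin θ + μ_s N = 2560 + 0.14×4620 = 3210 N.

P ≈ 3210 N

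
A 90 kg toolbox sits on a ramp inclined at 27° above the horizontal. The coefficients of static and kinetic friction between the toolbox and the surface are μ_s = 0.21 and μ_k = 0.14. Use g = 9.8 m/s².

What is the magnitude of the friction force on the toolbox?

Perpendicular to the surface, N = m g cos θ = 90·9.8·cos 27° = 785.9 N.
For equilibrium along the incline, friction must balance the weight component: f = m g sin θ = 400.4 N up the slope.
The static-friction ceiling is μ_s N = 0.21 × 785.9 = 165 N.
Since |400.4| > 165 N, static friction cannot hold it; the toolbox slides down the incline and kinetic friction applies: f = μ_k N = 0.14 × 785.9 = 110 N.

f ≈ 110 N (up the incline)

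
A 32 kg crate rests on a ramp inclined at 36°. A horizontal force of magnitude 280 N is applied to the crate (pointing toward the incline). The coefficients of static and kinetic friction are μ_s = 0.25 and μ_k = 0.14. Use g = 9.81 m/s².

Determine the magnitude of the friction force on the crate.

f ≈ 42 N (down the incline)

Normal direction: N = m g cos θ + P sin θ = 418.5 N.
Parallel to the incline: P cos θ − m g sin θ = 226.5 − 184.5 = 42.01 N; the friction needed to balance this is 42.01 N acting down the slope.
Maximum static friction: μ_s N = 0.25 × 418.5 = 104.6 N.
Since 42.01 N is within the 104.6 N limit, the crate stays put and friction is exactly 42 N.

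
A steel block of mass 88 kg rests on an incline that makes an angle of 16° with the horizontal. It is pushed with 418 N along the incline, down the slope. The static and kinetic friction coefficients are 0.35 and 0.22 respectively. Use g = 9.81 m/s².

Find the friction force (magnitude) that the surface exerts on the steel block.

Perpendicular to the surface, N = m g cos θ = 88·9.81·cos 16° = 829.8 N.
The friction needed for equilibrium is m g sin θ + P = 238 + 418 = 656 N, measured positive up-slope.
Static friction can supply at most μ_s N = 290.4 N.
|656| exceeds 290.4 N, so the steel block slips down-slope; friction is kinetic, f = μ_k N = 0.22×829.8 = 183 N.

f ≈ 183 N (up the incline)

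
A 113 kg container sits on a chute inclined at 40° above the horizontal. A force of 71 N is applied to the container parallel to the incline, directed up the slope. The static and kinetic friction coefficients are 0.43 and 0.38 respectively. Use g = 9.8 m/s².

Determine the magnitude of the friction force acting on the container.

The normal reaction is N = m g cos θ = 848.3 N.
Parallel to the incline, ΣF = 0 gives f = m g sin θ − P = 711.8 − 71 = 640.8 N (up-slope positive).
Maximum static friction available: μ_s N = 0.43 × 848.3 = 364.8 N.
|640.8| exceeds 364.8 N, so the container slips down-slope; friction is kinetic, f = μ_k N = 0.38×848.3 = 322 N.

f ≈ 322 N (up the incline)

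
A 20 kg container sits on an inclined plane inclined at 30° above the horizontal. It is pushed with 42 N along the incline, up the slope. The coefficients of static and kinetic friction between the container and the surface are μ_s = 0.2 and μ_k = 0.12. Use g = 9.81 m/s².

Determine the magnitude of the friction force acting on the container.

f ≈ 20.4 N (up the incline)

Normal force: N = m g cos θ = 20 × 9.81 × cos 30° = 169.9 N.
Parallel to the incline, ΣF = 0 gives f = m g sin θ − P = 98.1 − 42 = 56.1 N (up-slope positive).
Static friction can supply at most μ_s N = 33.98 N.
|56.1| exceeds 33.98 N, so the container slips down-slope; friction is kinetic, f = μ_k N = 0.12×169.9 = 20.4 N.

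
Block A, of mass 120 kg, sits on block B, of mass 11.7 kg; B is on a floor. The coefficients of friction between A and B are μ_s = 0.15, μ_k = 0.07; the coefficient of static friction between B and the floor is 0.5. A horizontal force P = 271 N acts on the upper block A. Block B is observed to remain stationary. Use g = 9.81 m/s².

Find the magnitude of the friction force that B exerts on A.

The normal force B exerts on A is simply A's weight, N₁ = 1177 N.
Maximum static friction on A from B: μ_s N₁ = 0.15×1177 = 176.6 N.
Since P = 271 N > 176.6 N, A slides on B; the A–B friction is kinetic: f₁ = μ_k N₁ = 0.07×1177 = 82.4 N.
By Newton's third law B feels 82.4 N forward from A. With B stationary, the floor's static friction on B balances it: f₂ = 82.4 N (well within μ_s(m_A+m_B)g = 646 N).

f ≈ 82.4 N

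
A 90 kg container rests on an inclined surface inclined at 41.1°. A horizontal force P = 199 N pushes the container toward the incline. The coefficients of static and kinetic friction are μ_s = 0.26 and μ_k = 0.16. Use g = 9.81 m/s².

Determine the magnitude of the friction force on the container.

Normal direction: N = m g cos θ + P sin θ = 796.1 N.
Along the incline, the net driving force (taking up-slope positive) is P cos θ − m g sin θ = 150 − 580.4 = -430.4 N, so equilibrium requires friction f = 430.4 N (up-slope).
Maximum static friction: μ_s N = 0.26 × 796.1 = 207 N.
|f_req| = 430.4 > 207 N → the container slides down the incline; f = μ_k N = 0.16 × 796.1 = 127 N.

f ≈ 127 N (up the incline)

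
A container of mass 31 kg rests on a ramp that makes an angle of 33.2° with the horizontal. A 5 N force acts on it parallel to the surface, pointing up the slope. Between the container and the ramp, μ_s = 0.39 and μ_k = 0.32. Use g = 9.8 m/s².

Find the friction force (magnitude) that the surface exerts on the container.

f ≈ 81.3 N (up the incline)

Normal force: N = m g cos θ = 31 × 9.8 × cos 33.2° = 254.2 N.
Parallel to the incline, ΣF = 0 gives f = m g sin θ − P = 166.3 − 5 = 161.3 N (up-slope positive).
Static friction can supply at most μ_s N = 99.14 N.
|161.3| exceeds 99.14 N, so the container slips down-slope; friction is kinetic, f = μ_k N = 0.32×254.2 = 81.3 N.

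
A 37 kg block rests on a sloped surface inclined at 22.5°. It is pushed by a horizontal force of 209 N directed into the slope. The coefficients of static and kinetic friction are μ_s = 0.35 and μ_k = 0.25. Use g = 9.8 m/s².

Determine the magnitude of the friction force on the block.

Resolve perpendicular to the incline: N = m g cos θ + P sin θ = 37×9.8×cos 22.5° + 209×sin 22.5° = 415 N.
Parallel to the incline: P cos θ − m g sin θ = 193.1 − 138.8 = 54.33 N; the friction needed to balance this is 54.33 N acting down the slope.
The limit of static friction is μ_s N = 145.2 N.
|f_req| = 54.33 ≤ 145.2 N → the block is in equilibrium; friction equals the required value.

f ≈ 54.3 N (down the incline)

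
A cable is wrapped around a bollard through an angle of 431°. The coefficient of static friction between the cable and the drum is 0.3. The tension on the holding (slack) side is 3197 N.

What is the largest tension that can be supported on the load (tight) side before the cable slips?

T_max ≈ 30500 N

At impending slip the capstan equation gives T₂/T₁ = e^{μβ} with β in radians.
β = 431° × π/180 = 7.522 rad.
e^{μβ} = e^{0.3×7.522} = 9.552.
T₂ = T₁ · e^{μβ} = 3197 × 9.552 = 30500 N.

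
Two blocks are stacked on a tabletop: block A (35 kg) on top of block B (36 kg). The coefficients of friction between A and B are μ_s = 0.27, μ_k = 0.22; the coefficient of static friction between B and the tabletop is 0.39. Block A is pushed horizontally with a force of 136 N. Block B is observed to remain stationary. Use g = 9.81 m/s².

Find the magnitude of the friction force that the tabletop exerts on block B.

Normal force at the A–B interface: N₁ = m_A g = 343.4 N.
So the A–B interface can sustain at most μ_s N₁ = 92.7 N of static friction.
P = 136 N exceeds that limit, so A slips over B and the interface friction becomes kinetic: f₁ = μ_k N₁ = 0.22×343.4 = 75.5 N.
By Newton's third law B feels 75.5 N forward from A. With B stationary, the floor's static friction on B balances it: f₂ = 75.5 N (well within μ_s(m_A+m_B)g = 271.6 N).

f ≈ 75.5 N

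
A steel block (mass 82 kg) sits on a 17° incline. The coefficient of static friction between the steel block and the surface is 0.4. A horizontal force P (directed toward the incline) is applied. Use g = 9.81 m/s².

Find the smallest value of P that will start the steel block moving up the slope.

P ≈ 647 N

At impending motion up the slope, friction acts down-slope at its limit: f = μ_s N.
Perpendicular to the incline: N = m g cos θ + P sin θ.
Along the incline: P cos θ = m g sin θ + μ_s N = m g sin θ + μ_s (m g cos θ + P sin θ).
Solving, P (cos θ − μ_s sin θ) = m g (sin θ + μ_s cos θ), so P = 82×9.81×(sin 17° + 0.4 cos 17°)/(cos 17° − 0.4 sin 17°) = 804×0.6749/0.8394 = 647 N.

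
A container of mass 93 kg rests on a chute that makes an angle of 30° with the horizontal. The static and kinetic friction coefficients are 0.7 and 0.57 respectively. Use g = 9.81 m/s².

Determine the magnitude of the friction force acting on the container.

f ≈ 456 N (up the incline)

The normal reaction is N = m g cos θ = 790.1 N.
For equilibrium along the incline, friction must balance the weight component: f = m g sin θ = 456.2 N up the slope.
Static friction can supply at most μ_s N = 553.1 N.
Since |456.2| ≤ 553.1 N, no slip — friction simply equals what equilibrium demands.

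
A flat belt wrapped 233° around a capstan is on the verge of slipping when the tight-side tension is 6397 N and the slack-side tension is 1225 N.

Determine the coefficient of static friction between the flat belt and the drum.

μ ≈ 0.406

T₂/T₁ = e^{μβ} → μ = ln(T₂/T₁)/β.
β = 233° = 4.067 rad.
μ = ln(6397/1225)/4.067 = ln(5.222)/4.067 = 0.406.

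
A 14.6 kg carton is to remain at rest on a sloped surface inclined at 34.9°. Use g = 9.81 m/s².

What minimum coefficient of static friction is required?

At the slip threshold m g sin θ = μ_s m g cos θ, so μ_s,min = tan θ.
μ_s,min = tan 34.9° = 0.698.

μ_s,min ≈ 0.698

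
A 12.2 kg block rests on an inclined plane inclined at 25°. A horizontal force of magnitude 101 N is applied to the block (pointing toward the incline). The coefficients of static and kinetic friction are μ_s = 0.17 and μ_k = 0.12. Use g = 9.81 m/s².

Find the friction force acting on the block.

f ≈ 18.1 N (down the incline)

Normal direction: N = m g cos θ + P sin θ = 151.2 N.
Parallel to the incline: P cos θ − m g sin θ = 91.54 − 50.58 = 40.96 N; the friction needed to balance this is 40.96 N acting down the slope.
Maximum static friction: μ_s N = 0.17 × 151.2 = 25.7 N.
The required 40.96 N exceeds the static limit, so the block slides up-slope and f = μ_k N = 0.12×151.2 = 18.1 N.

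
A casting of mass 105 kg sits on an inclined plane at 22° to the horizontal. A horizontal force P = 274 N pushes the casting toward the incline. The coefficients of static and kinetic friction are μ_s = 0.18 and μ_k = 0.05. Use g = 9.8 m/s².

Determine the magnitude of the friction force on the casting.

The horizontal push has a component P sin θ into the surface, so N = m g cos θ + P sin θ = 954.1 + 102.6 = 1057 N.
Parallel to the incline: P cos θ − m g sin θ = 254 − 385.5 = -131.4 N; the friction needed to balance this is 131.4 N acting up the slope.
Maximum static friction: μ_s N = 0.18 × 1057 = 190.2 N.
Since 131.4 N is within the 190.2 N limit, the casting stays put and friction is exactly 131 N.

f ≈ 131 N (up the incline)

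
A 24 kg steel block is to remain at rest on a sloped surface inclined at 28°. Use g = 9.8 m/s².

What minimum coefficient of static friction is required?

μ_s,min ≈ 0.532

At the slip threshold m g sin θ = μ_s m g cos θ, so μ_s,min = tan θ.
μ_s,min = tan 28° = 0.532.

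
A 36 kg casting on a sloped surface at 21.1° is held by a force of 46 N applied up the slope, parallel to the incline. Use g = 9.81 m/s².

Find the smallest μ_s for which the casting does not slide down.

N = m g cos θ = 329.5 N.
Friction must make up the shortfall along the incline: f = m g sin θ − P = 127.1 − 46 = 81.14 N.
At the threshold f = μ_s N, so μ_s,min = 81.14/329.5 = 0.246.

μ_s,min ≈ 0.246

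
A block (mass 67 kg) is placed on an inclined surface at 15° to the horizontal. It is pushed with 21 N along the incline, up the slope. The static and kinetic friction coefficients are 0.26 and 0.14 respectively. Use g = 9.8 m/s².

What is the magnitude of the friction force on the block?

Normal force: N = m g cos θ = 67 × 9.8 × cos 15° = 634.2 N.
The friction needed for equilibrium is m g sin θ − P = 169.9 − 21 = 148.9 N, measured positive up-slope.
Static friction can supply at most μ_s N = 164.9 N.
Since |148.9| ≤ 164.9 N, the block remains in static equilibrium and friction takes exactly the required value.

f ≈ 149 N (up the incline)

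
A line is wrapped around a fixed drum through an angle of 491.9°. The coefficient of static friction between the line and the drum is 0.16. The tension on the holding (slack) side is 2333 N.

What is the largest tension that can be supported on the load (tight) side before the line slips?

T_max ≈ 9210 N

At impending slip the capstan equation gives T₂/T₁ = e^{μβ} with β in radians.
β = 491.9° × π/180 = 8.585 rad.
e^{μβ} = e^{0.16×8.585} = 3.95.
T₂ = T₁ · e^{μβ} = 2333 × 3.95 = 9210 N.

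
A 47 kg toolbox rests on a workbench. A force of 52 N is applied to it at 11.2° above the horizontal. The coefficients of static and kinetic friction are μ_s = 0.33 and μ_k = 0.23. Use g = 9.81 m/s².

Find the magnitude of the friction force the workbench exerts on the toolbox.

N = m g − P sin α = 461.1 − 52×sin 11.2° = 451 N.
For equilibrium, f = P cos α = 52×cos 11.2° = 51.01 N.
The static-friction limit is μ_s N = 148.8 N.
51.01 ≤ 148.8 N → static; friction equals the required 51 N.

f ≈ 51 N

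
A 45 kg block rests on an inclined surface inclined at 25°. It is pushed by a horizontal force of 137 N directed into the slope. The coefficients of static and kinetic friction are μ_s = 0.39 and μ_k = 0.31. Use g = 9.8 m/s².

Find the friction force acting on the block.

f ≈ 62.2 N (up the incline)

The horizontal push has a component P sin θ into the surface, so N = m g cos θ + P sin θ = 399.7 + 57.9 = 457.6 N.
Along the incline, the net driving force (taking up-slope positive) is P cos θ − m g sin θ = 124.2 − 186.4 = -62.21 N, so equilibrium requires friction f = 62.21 N (up-slope).
Maximum static friction: μ_s N = 0.39 × 457.6 = 178.5 N.
|f_req| = 62.21 ≤ 178.5 N → the block is in equilibrium; friction equals the required value.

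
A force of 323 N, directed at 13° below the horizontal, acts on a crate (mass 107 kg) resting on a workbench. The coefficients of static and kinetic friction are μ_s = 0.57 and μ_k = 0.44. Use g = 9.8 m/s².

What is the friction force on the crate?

f ≈ 315 N

The vertical component of P adds to the normal force: N = m g + P sin α = 1049 + 72.66 = 1121 N.
The horizontal driving force is P cos α = 314.7 N, so equilibrium needs friction f = 314.7 N.
The static-friction limit is μ_s N = 639.1 N.
Since 314.7 N does not exceed the limit, the crate stays at rest and f = 315 N.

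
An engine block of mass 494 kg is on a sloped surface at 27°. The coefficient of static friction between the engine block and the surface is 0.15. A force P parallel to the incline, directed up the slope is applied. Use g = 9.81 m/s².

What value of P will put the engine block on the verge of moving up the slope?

At impending motion up the slope, friction acts down-slope at its limit: f = μ_s N.
P is parallel to the surface, so N = m g cos θ = 4320 N.
Along the incline: P = m g sin θ + μ_s N = 2200 + 0.15×4320 = 2850 N.

P ≈ 2850 N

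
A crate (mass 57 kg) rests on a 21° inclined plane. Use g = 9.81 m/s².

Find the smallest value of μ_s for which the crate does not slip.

At the slip threshold m g sin θ = μ_s m g cos θ, so μ_s,min = tan θ.
μ_s,min = tan 21° = 0.384.

μ_s,min ≈ 0.384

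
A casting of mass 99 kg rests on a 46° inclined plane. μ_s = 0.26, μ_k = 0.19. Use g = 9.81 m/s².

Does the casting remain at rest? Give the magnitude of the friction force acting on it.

f ≈ 128 N

N = m g cos θ = 675 N.
Down-slope weight component: m g sin θ = 699 N.
μ_s N = 175 N.
699 > 175 N, so it slides; kinetic friction f = μ_k N = 0.19×675 = 128 N.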